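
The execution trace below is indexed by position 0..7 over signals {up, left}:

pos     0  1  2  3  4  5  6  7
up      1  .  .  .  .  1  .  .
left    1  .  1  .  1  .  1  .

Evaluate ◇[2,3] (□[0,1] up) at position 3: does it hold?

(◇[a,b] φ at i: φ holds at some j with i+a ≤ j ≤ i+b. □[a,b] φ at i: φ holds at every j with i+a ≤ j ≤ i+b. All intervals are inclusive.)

Does not hold

Check □[0,1] up at each j in [5,6]:
  j=5: fails at 6
  j=6: fails at 6
No position in the window satisfies it → formula fails.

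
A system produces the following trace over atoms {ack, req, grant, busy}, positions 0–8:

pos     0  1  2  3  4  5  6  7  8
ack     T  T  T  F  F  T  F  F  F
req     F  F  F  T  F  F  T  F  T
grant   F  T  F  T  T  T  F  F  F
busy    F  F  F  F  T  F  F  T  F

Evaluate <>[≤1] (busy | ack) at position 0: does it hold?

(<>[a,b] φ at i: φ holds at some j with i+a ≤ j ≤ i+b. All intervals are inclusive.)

Check (busy | ack) at each j in [0,1]:
  j=0: true
  j=1: true
Found at j=0 → formula holds.

Holds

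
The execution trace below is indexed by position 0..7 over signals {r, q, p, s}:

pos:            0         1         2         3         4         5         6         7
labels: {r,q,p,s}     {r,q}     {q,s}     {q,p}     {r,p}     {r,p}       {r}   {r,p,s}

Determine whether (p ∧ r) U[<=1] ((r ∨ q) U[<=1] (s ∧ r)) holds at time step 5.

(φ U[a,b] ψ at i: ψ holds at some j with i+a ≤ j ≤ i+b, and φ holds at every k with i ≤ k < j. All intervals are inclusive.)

True

Need some j in [5,6] with ((r ∨ q) U[<=1] (s ∧ r)), and (p ∧ r) at every k in [5,j-1].
  j=5: ((r ∨ q) U[<=1] (s ∧ r)) — fails.
  j=6: ((r ∨ q) U[<=1] (s ∧ r)) holds; (p ∧ r) holds at every k in [5,5] → satisfied.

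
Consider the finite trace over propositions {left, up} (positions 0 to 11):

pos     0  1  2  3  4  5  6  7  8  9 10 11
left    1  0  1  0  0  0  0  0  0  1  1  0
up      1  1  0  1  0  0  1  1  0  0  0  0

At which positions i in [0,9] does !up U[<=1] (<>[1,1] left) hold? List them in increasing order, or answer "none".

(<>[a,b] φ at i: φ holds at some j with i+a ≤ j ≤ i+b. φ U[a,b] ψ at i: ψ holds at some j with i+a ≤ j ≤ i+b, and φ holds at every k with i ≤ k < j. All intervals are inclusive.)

Evaluate at each i in [0,9]:
  i=0: ✗ (lhs fails at k=0 before rhs at j=1)
  i=1: ✓ (rhs at j=1)
  i=2: ✗ (no rhs in [2,3])
  i=3: ✗ (no rhs in [3,4])
  i=4: ✗ (no rhs in [4,5])
  i=5: ✗ (no rhs in [5,6])
  i=6: ✗ (no rhs in [6,7])
  i=7: ✗ (lhs fails at k=7 before rhs at j=8)
  i=8: ✓ (rhs at j=8)
  i=9: ✓ (rhs at j=9)

1, 8, 9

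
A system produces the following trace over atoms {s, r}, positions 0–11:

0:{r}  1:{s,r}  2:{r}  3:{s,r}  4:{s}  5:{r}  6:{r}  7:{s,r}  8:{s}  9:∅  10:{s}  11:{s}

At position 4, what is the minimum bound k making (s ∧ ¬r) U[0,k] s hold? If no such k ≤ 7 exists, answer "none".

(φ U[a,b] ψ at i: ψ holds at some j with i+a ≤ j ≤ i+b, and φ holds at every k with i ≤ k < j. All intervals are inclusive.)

0

Need earliest j ≥ 4 with s, and (s ∧ ¬r) at every k in [4,j-1].
  j=4: rhs holds (empty prefix). k = 0.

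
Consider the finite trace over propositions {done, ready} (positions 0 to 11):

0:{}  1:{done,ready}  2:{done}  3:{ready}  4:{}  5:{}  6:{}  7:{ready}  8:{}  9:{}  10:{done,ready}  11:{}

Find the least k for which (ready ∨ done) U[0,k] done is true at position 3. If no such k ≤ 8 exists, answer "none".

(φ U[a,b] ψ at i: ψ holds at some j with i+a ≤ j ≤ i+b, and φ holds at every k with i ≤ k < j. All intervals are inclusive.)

none

Need earliest j ≥ 3 with done, and (ready ∨ done) at every k in [3,j-1].
  j=3: rhs fails.
  j=4: rhs fails.
  j=5: rhs fails.
  j=6: rhs fails.
  j=7: rhs fails.
  j=8: rhs fails.
  j=9: rhs fails.
  j=10: rhs holds but lhs fails at k=4.
  j=11: rhs fails.
No witness within the range → none.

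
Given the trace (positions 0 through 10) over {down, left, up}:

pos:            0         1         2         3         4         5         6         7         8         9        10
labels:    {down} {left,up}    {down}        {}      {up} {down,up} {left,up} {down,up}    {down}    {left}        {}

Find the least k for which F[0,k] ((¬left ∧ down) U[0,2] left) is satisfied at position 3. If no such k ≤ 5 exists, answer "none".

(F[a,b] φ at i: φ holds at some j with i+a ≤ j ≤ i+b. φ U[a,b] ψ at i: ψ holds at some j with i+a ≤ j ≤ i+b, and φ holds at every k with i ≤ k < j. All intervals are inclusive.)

Scan j = 3,4,… for ((¬left ∧ down) U[0,2] left):
  j=3: fails
  j=4: fails
  j=5: holds
First hit at j=5, so smallest k = 5-3 = 2.

2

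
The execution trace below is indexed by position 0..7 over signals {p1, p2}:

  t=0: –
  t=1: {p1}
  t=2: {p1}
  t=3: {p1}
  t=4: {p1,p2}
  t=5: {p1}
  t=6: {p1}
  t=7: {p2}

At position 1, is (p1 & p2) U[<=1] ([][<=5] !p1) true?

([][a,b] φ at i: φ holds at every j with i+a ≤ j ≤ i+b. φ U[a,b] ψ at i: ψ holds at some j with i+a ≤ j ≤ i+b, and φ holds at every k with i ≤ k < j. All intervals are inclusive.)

Need some j in [1,2] with [][<=5] !p1, and (p1 & p2) at every k in [1,j-1].
  j=1: [][<=5] !p1 — fails at 1.
  j=2: [][<=5] !p1 — fails at 2.
No j in the window works → until fails.

Does not hold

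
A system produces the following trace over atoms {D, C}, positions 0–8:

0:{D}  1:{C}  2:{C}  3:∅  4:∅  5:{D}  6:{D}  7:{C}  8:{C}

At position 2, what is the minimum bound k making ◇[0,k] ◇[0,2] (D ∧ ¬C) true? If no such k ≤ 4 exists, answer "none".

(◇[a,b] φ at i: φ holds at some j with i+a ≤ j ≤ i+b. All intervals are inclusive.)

1

Scan j = 2,3,… for ◇[0,2] (D ∧ ¬C):
  j=2: fails
  j=3: holds
First hit at j=3, so smallest k = 3-2 = 1.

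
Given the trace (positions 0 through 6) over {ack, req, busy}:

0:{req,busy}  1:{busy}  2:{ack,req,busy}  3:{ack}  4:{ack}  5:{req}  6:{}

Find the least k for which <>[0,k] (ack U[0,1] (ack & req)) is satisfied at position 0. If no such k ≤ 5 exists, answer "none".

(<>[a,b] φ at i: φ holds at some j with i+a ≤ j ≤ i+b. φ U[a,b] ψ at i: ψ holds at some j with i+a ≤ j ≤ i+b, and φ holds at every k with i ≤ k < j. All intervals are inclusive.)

Scan j = 0,1,… for (ack U[0,1] (ack & req)):
  j=0: fails
  j=1: fails
  j=2: holds
First hit at j=2, so smallest k = 2-0 = 2.

2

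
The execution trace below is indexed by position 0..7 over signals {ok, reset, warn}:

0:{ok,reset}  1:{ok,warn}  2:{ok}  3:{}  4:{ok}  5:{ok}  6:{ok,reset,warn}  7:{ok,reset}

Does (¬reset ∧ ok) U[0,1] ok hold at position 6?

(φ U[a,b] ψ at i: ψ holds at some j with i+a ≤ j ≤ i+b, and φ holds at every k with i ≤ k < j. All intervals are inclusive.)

Yes

Need some j in [6,7] with ok, and (¬reset ∧ ok) at every k in [6,j-1].
  j=6: ok holds; no prefix to check → satisfied.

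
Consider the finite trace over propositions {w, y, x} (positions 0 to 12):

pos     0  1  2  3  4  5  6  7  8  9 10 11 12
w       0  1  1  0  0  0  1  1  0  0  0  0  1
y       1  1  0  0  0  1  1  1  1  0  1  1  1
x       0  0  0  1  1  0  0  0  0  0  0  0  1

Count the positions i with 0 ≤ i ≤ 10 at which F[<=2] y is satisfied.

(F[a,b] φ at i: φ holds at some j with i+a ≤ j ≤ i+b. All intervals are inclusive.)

10

Evaluate at each i in [0,10]:
  i=0: ✓ (witness j=0)
  i=1: ✓ (witness j=1)
  i=2: ✗ (none in [2,4])
  i=3: ✓ (witness j=5)
  i=4: ✓ (witness j=5)
  i=5: ✓ (witness j=5)
  i=6: ✓ (witness j=6)
  i=7: ✓ (witness j=7)
  i=8: ✓ (witness j=8)
  i=9: ✓ (witness j=10)
  i=10: ✓ (witness j=10)
Positions where it holds: {0, 1, 3, 4, 5, 6, 7, 8, 9, 10} → 10.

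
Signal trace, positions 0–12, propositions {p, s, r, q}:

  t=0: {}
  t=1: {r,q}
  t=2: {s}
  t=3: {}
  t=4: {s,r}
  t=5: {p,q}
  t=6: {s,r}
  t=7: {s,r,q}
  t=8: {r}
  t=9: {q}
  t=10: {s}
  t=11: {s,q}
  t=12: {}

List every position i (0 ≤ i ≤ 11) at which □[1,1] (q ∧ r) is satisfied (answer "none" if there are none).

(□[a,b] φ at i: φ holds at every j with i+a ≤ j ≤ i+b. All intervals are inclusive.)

0, 6

Evaluate at each i in [0,11]:
  i=0: ✓ (all of [1,1])
  i=1: ✗ (fails at j=2)
  i=2: ✗ (fails at j=3)
  i=3: ✗ (fails at j=4)
  i=4: ✗ (fails at j=5)
  i=5: ✗ (fails at j=6)
  i=6: ✓ (all of [7,7])
  i=7: ✗ (fails at j=8)
  i=8: ✗ (fails at j=9)
  i=9: ✗ (fails at j=10)
  i=10: ✗ (fails at j=11)
  i=11: ✗ (fails at j=12)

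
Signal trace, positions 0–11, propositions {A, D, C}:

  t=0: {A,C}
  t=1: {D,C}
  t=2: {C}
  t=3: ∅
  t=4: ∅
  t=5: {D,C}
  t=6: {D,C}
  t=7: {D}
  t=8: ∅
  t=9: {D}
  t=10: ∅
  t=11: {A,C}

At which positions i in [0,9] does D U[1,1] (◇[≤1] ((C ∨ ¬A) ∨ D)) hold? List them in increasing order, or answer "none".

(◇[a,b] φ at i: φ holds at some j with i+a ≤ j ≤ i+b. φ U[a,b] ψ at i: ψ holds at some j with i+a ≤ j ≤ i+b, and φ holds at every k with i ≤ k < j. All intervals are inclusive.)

Evaluate at each i in [0,9]:
  i=0: ✗ (lhs fails at k=0 before rhs at j=1)
  i=1: ✓ (rhs at j=2; lhs holds on [1,1])
  i=2: ✗ (lhs fails at k=2 before rhs at j=3)
  i=3: ✗ (lhs fails at k=3 before rhs at j=4)
  i=4: ✗ (lhs fails at k=4 before rhs at j=5)
  i=5: ✓ (rhs at j=6; lhs holds on [5,5])
  i=6: ✓ (rhs at j=7; lhs holds on [6,6])
  i=7: ✓ (rhs at j=8; lhs holds on [7,7])
  i=8: ✗ (lhs fails at k=8 before rhs at j=9)
  i=9: ✓ (rhs at j=10; lhs holds on [9,9])

1, 5, 6, 7, 9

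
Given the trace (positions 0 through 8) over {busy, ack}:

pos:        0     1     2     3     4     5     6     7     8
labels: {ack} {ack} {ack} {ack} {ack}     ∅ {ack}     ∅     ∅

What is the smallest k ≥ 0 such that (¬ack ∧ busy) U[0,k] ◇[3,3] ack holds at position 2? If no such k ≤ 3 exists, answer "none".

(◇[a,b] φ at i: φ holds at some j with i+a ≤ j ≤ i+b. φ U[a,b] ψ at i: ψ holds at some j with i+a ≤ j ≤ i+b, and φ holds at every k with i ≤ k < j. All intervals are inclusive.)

Need earliest j ≥ 2 with ◇[3,3] ack, and (¬ack ∧ busy) at every k in [2,j-1].
  j=2: rhs fails.
  j=3: rhs holds but lhs fails at k=2.
  j=4: rhs fails.
  j=5: rhs fails.
No witness within the range → none.

none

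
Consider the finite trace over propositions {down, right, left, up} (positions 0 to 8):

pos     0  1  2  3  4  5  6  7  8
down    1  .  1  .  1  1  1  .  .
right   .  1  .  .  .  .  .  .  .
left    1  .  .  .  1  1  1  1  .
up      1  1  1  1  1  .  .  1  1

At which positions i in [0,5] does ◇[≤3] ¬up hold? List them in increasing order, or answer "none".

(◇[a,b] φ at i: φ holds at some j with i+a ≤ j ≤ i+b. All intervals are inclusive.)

2, 3, 4, 5

Evaluate at each i in [0,5]:
  i=0: ✗ (none in [0,3])
  i=1: ✗ (none in [1,4])
  i=2: ✓ (witness j=5)
  i=3: ✓ (witness j=5)
  i=4: ✓ (witness j=5)
  i=5: ✓ (witness j=5)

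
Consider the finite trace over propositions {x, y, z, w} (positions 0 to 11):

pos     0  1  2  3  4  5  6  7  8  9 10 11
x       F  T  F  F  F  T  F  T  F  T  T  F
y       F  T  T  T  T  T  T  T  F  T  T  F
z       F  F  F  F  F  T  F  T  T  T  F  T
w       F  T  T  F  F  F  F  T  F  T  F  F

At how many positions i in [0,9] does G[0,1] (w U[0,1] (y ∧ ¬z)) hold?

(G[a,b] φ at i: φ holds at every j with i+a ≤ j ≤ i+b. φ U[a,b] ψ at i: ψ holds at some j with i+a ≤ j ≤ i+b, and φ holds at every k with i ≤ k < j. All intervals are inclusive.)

Evaluate at each i in [0,9]:
  i=0: ✗ (fails at j=0)
  i=1: ✓ (all of [1,2])
  i=2: ✓ (all of [2,3])
  i=3: ✓ (all of [3,4])
  i=4: ✗ (fails at j=5)
  i=5: ✗ (fails at j=5)
  i=6: ✗ (fails at j=7)
  i=7: ✗ (fails at j=7)
  i=8: ✗ (fails at j=8)
  i=9: ✓ (all of [9,10])
Positions where it holds: {1, 2, 3, 9} → 4.

4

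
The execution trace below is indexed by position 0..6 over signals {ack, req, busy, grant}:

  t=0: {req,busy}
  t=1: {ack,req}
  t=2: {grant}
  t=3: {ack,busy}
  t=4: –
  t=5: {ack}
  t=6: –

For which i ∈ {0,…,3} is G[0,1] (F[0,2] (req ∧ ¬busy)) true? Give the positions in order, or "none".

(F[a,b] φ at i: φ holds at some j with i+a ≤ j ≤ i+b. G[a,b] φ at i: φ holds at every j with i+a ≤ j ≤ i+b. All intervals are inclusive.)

Evaluate at each i in [0,3]:
  i=0: ✓ (all of [0,1])
  i=1: ✗ (fails at j=2)
  i=2: ✗ (fails at j=2)
  i=3: ✗ (fails at j=3)

0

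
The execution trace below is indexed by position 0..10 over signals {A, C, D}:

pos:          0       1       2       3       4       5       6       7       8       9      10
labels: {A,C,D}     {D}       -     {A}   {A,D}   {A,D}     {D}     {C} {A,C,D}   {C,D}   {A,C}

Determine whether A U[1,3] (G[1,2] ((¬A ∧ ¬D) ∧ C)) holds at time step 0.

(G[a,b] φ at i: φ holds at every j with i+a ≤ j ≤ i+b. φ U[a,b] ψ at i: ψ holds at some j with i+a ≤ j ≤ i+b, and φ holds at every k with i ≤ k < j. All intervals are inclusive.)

False

Need some j in [1,3] with G[1,2] ((¬A ∧ ¬D) ∧ C), and A at every k in [0,j-1].
  j=1: G[1,2] ((¬A ∧ ¬D) ∧ C) — fails at 2.
  j=2: G[1,2] ((¬A ∧ ¬D) ∧ C) — fails at 3.
  j=3: G[1,2] ((¬A ∧ ¬D) ∧ C) — fails at 4.
No j in the window works → until fails.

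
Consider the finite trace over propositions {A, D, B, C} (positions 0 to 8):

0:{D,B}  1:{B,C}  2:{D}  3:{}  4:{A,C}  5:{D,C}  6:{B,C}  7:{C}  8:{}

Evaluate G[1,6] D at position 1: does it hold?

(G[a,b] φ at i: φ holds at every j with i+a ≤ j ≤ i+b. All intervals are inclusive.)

Check D at every j in [2,7]:
  j=2: true
  j=3: false
  j=4: false
  j=5: true
  j=6: false
  j=7: false
Fails at j=3 → formula fails.

Does not hold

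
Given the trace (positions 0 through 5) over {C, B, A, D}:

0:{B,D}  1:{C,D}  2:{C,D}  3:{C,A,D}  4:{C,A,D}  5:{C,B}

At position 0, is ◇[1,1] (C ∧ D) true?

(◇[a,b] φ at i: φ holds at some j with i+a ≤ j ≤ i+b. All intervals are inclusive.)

Check (C ∧ D) at each j in [1,1]:
  j=1: true
Found at j=1 → formula holds.

True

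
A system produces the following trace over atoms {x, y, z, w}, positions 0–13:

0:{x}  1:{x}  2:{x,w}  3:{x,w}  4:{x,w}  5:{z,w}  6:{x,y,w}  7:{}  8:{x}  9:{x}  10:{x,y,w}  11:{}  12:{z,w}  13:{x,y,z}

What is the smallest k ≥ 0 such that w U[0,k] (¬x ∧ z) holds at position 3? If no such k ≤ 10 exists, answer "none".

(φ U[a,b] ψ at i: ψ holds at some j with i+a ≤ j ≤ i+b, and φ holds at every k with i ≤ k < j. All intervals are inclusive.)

2

Need earliest j ≥ 3 with (¬x ∧ z), and w at every k in [3,j-1].
  j=3: rhs fails.
  j=4: rhs fails.
  j=5: rhs holds; lhs holds on [3,4]. k = 2.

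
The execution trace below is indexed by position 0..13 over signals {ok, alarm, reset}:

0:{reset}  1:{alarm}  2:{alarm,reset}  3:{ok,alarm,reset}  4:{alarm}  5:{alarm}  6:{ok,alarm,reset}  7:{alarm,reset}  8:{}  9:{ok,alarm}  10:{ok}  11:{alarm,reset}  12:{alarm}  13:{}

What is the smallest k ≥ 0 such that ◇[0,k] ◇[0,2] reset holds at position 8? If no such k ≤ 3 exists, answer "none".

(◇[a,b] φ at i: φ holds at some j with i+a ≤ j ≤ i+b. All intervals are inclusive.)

Scan j = 8,9,… for ◇[0,2] reset:
  j=8: fails
  j=9: holds
First hit at j=9, so smallest k = 9-8 = 1.

1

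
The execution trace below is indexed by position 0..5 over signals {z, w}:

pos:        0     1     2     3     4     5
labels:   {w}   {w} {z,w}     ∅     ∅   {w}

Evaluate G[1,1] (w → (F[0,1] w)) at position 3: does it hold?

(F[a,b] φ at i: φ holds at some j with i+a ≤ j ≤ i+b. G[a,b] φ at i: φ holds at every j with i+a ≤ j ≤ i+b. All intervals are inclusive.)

Check (w → (F[0,1] w)) at every j in [4,4]:
  j=4: antecedent false → ✓
All positions satisfy it → formula holds.

Holds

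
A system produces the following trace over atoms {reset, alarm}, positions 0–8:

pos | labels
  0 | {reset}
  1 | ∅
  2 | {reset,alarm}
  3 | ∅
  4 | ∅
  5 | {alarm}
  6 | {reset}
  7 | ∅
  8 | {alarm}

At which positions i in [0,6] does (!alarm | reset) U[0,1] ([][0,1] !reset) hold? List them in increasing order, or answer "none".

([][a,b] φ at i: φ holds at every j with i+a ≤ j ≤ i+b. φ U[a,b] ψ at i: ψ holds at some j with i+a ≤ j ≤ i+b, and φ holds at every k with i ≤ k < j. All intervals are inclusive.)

2, 3, 4, 6

Evaluate at each i in [0,6]:
  i=0: ✗ (no rhs in [0,1])
  i=1: ✗ (no rhs in [1,2])
  i=2: ✓ (rhs at j=3; lhs holds on [2,2])
  i=3: ✓ (rhs at j=3)
  i=4: ✓ (rhs at j=4)
  i=5: ✗ (no rhs in [5,6])
  i=6: ✓ (rhs at j=7; lhs holds on [6,6])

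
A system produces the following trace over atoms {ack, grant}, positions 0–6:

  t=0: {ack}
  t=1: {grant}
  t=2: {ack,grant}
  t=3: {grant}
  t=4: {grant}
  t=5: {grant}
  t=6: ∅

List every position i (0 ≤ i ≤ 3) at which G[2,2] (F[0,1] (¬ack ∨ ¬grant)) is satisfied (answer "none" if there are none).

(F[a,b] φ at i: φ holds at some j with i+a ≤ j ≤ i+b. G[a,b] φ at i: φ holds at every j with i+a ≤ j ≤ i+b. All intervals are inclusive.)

0, 1, 2, 3

Evaluate at each i in [0,3]:
  i=0: ✓ (all of [2,2])
  i=1: ✓ (all of [3,3])
  i=2: ✓ (all of [4,4])
  i=3: ✓ (all of [5,5])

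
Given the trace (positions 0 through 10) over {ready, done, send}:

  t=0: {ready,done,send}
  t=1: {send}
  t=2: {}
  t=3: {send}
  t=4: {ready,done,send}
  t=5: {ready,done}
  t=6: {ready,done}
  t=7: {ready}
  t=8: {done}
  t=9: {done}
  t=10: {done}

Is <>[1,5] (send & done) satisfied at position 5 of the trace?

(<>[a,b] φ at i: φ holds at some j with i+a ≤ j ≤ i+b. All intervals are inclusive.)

Check (send & done) at each j in [6,10]:
  j=6: false
  j=7: false
  j=8: false
  j=9: false
  j=10: false
No position in the window satisfies it → formula fails.

False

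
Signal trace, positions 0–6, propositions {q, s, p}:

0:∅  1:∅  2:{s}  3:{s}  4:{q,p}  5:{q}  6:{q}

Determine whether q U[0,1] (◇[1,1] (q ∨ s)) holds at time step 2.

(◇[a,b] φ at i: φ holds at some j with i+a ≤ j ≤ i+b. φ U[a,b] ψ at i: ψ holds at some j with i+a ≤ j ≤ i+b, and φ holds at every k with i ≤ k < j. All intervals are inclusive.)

Need some j in [2,3] with ◇[1,1] (q ∨ s), and q at every k in [2,j-1].
  j=2: ◇[1,1] (q ∨ s) holds; no prefix to check → satisfied.

Holds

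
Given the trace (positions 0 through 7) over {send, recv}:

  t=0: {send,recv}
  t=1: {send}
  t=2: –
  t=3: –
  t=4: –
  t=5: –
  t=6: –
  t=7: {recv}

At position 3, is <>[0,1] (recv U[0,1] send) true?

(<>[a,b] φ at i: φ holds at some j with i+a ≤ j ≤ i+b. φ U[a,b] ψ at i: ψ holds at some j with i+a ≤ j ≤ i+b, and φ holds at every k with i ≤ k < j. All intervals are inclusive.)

False

Check (recv U[0,1] send) at each j in [3,4]:
  j=3: fails
  j=4: fails
No position in the window satisfies it → formula fails.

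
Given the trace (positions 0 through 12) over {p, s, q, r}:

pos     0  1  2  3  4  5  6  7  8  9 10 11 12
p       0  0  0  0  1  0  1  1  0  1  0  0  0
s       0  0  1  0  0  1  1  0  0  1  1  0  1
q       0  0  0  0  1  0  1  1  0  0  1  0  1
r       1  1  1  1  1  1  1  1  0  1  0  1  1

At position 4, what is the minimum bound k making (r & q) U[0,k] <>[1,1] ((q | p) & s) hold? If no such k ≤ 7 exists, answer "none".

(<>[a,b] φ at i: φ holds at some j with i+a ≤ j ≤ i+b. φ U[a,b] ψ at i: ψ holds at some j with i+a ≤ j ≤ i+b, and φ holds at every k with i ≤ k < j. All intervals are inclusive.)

1

Need earliest j ≥ 4 with <>[1,1] ((q | p) & s), and (r & q) at every k in [4,j-1].
  j=4: rhs fails.
  j=5: rhs holds; lhs holds on [4,4]. k = 1.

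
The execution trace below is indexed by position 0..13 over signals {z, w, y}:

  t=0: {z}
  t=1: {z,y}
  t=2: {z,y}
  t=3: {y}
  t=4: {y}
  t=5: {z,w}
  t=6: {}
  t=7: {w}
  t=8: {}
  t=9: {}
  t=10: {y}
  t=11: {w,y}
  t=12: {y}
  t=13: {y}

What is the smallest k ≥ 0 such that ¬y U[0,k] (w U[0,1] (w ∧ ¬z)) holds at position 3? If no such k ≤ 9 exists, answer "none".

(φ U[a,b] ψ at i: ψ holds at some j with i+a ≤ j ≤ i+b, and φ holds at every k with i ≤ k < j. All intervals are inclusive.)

Need earliest j ≥ 3 with (w U[0,1] (w ∧ ¬z)), and ¬y at every k in [3,j-1].
  j=3: rhs fails.
  j=4: rhs fails.
  j=5: rhs fails.
  j=6: rhs fails.
  j=7: rhs holds but lhs fails at k=3.
  j=8: rhs fails.
  j=9: rhs fails.
  j=10: rhs fails.
  j=11: rhs holds but lhs fails at k=3.
  j=12: rhs fails.
No witness within the range → none.

none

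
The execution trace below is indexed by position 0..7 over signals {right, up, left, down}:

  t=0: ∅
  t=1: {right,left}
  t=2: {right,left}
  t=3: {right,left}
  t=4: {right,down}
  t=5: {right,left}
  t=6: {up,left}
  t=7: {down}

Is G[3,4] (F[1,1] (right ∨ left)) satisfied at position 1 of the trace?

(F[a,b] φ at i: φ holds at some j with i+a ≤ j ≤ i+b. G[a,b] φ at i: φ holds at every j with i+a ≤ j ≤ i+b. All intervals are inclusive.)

True

Check F[1,1] (right ∨ left) at every j in [4,5]:
  j=4: holds (witness at 5)
  j=5: holds (witness at 6)
All positions satisfy it → formula holds.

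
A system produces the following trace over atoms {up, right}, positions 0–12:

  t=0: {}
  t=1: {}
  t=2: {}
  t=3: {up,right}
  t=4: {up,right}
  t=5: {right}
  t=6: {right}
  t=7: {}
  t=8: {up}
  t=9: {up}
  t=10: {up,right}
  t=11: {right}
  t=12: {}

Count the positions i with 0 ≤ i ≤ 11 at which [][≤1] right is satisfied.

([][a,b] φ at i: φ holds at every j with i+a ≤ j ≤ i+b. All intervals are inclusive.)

4

Evaluate at each i in [0,11]:
  i=0: ✗ (fails at j=0)
  i=1: ✗ (fails at j=1)
  i=2: ✗ (fails at j=2)
  i=3: ✓ (all of [3,4])
  i=4: ✓ (all of [4,5])
  i=5: ✓ (all of [5,6])
  i=6: ✗ (fails at j=7)
  i=7: ✗ (fails at j=7)
  i=8: ✗ (fails at j=8)
  i=9: ✗ (fails at j=9)
  i=10: ✓ (all of [10,11])
  i=11: ✗ (fails at j=12)
Positions where it holds: {3, 4, 5, 10} → 4.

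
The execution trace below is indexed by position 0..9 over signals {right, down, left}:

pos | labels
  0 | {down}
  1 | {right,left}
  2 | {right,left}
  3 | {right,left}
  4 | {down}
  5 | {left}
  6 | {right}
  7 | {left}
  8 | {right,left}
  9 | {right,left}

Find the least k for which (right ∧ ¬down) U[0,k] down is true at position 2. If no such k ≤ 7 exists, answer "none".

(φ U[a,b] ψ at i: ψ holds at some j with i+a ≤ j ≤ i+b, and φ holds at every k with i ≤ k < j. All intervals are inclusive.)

Need earliest j ≥ 2 with down, and (right ∧ ¬down) at every k in [2,j-1].
  j=2: rhs fails.
  j=3: rhs fails.
  j=4: rhs holds; lhs holds on [2,3]. k = 2.

2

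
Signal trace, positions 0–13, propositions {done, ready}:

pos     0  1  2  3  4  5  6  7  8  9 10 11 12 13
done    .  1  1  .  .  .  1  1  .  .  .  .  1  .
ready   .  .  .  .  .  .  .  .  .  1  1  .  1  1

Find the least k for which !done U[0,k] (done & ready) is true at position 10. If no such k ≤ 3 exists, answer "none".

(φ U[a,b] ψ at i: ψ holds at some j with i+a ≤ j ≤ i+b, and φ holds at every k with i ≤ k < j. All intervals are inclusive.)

2

Need earliest j ≥ 10 with (done & ready), and !done at every k in [10,j-1].
  j=10: rhs fails.
  j=11: rhs fails.
  j=12: rhs holds; lhs holds on [10,11]. k = 2.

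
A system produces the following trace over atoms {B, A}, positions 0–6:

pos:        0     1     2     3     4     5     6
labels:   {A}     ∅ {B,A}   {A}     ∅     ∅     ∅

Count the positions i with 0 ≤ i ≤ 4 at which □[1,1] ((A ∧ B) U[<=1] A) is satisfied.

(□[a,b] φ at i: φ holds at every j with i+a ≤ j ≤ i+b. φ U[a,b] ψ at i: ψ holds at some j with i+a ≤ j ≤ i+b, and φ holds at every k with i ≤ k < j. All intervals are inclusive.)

2

Evaluate at each i in [0,4]:
  i=0: ✗ (fails at j=1)
  i=1: ✓ (all of [2,2])
  i=2: ✓ (all of [3,3])
  i=3: ✗ (fails at j=4)
  i=4: ✗ (fails at j=5)
Positions where it holds: {1, 2} → 2.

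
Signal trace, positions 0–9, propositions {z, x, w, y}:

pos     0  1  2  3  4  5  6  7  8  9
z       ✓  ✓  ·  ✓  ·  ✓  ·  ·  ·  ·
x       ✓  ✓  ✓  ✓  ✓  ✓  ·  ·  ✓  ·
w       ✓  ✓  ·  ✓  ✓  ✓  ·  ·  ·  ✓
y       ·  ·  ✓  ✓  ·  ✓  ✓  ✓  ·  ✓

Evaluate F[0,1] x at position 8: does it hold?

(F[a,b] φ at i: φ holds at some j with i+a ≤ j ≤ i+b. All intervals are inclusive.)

True

Check x at each j in [8,9]:
  j=8: true
  j=9: false
Found at j=8 → formula holds.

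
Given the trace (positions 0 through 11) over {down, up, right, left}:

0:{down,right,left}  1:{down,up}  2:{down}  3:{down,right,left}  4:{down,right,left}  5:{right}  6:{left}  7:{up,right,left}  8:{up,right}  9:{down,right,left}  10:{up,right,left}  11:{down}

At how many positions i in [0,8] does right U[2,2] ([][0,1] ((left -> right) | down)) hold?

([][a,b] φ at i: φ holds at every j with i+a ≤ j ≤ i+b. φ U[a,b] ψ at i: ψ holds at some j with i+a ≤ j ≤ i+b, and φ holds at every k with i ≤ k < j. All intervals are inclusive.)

Evaluate at each i in [0,8]:
  i=0: ✗ (lhs fails at k=1 before rhs at j=2)
  i=1: ✗ (lhs fails at k=1 before rhs at j=3)
  i=2: ✗ (lhs fails at k=2 before rhs at j=4)
  i=3: ✗ (no rhs in [5,5])
  i=4: ✗ (no rhs in [6,6])
  i=5: ✗ (lhs fails at k=6 before rhs at j=7)
  i=6: ✗ (lhs fails at k=6 before rhs at j=8)
  i=7: ✓ (rhs at j=9; lhs holds on [7,8])
  i=8: ✓ (rhs at j=10; lhs holds on [8,9])
Positions where it holds: {7, 8} → 2.

2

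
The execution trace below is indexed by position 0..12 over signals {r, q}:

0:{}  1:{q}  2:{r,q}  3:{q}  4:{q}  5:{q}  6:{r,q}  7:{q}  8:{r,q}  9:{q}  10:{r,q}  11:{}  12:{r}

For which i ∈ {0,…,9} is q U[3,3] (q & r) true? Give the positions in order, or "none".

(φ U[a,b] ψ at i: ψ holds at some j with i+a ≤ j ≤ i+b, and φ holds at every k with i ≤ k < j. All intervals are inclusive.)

Evaluate at each i in [0,9]:
  i=0: ✗ (no rhs in [3,3])
  i=1: ✗ (no rhs in [4,4])
  i=2: ✗ (no rhs in [5,5])
  i=3: ✓ (rhs at j=6; lhs holds on [3,5])
  i=4: ✗ (no rhs in [7,7])
  i=5: ✓ (rhs at j=8; lhs holds on [5,7])
  i=6: ✗ (no rhs in [9,9])
  i=7: ✓ (rhs at j=10; lhs holds on [7,9])
  i=8: ✗ (no rhs in [11,11])
  i=9: ✗ (no rhs in [12,12])

3, 5, 7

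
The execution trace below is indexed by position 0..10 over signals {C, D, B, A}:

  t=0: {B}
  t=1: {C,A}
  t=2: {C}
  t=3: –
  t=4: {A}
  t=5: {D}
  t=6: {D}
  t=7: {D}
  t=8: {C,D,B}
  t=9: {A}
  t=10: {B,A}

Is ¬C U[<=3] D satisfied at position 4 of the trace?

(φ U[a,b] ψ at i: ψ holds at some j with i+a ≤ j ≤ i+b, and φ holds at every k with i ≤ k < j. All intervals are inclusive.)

Need some j in [4,7] with D, and ¬C at every k in [4,j-1].
  j=4: D false.
  j=5: D holds; ¬C holds at every k in [4,4] → satisfied.

Holds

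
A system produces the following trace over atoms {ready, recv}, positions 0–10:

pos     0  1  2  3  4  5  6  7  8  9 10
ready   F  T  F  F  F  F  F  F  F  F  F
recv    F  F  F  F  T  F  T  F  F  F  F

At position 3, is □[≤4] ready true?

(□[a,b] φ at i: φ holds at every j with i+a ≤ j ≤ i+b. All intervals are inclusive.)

Does not hold

Check ready at every j in [3,7]:
  j=3: false
  j=4: false
  j=5: false
  j=6: false
  j=7: false
Fails at j=3 → formula fails.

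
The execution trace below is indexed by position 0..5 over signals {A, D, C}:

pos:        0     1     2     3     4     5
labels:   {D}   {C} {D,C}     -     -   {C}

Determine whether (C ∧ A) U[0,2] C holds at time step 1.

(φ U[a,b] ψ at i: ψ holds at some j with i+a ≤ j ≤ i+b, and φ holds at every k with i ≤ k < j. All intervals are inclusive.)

Holds

Need some j in [1,3] with C, and (C ∧ A) at every k in [1,j-1].
  j=1: C holds; no prefix to check → satisfied.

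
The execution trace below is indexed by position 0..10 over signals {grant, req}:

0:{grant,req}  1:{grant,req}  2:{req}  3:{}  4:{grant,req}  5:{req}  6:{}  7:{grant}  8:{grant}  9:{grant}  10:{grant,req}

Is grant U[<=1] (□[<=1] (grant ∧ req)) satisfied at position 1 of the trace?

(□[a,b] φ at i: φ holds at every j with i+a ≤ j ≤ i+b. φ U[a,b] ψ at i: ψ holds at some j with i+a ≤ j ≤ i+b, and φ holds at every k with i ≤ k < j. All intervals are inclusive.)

Need some j in [1,2] with □[<=1] (grant ∧ req), and grant at every k in [1,j-1].
  j=1: □[<=1] (grant ∧ req) — fails at 2.
  j=2: □[<=1] (grant ∧ req) — fails at 2.
No j in the window works → until fails.

Does not hold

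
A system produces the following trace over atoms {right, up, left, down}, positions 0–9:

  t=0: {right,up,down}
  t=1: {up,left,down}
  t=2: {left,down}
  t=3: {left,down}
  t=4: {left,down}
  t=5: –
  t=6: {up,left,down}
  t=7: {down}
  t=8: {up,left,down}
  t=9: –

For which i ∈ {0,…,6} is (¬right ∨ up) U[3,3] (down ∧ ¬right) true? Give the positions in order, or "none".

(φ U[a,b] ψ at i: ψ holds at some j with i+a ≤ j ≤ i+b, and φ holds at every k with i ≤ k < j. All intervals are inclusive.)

Evaluate at each i in [0,6]:
  i=0: ✓ (rhs at j=3; lhs holds on [0,2])
  i=1: ✓ (rhs at j=4; lhs holds on [1,3])
  i=2: ✗ (no rhs in [5,5])
  i=3: ✓ (rhs at j=6; lhs holds on [3,5])
  i=4: ✓ (rhs at j=7; lhs holds on [4,6])
  i=5: ✓ (rhs at j=8; lhs holds on [5,7])
  i=6: ✗ (no rhs in [9,9])

0, 1, 3, 4, 5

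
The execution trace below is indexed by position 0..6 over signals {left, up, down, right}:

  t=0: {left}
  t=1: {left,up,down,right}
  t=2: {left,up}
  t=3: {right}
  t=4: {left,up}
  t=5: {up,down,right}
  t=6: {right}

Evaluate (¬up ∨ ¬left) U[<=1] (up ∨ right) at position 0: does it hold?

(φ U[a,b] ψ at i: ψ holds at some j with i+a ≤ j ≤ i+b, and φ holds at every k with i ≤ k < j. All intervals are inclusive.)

True

Need some j in [0,1] with (up ∨ right), and (¬up ∨ ¬left) at every k in [0,j-1].
  j=0: (up ∨ right) false.
  j=1: (up ∨ right) holds; (¬up ∨ ¬left) holds at every k in [0,0] → satisfied.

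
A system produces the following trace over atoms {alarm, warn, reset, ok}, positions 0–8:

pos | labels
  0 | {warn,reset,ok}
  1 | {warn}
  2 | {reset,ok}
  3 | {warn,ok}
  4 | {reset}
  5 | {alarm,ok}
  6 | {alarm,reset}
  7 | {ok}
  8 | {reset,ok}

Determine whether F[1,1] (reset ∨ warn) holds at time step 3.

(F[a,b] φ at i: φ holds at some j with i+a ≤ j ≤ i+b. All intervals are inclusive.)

Yes

Check (reset ∨ warn) at each j in [4,4]:
  j=4: true
Found at j=4 → formula holds.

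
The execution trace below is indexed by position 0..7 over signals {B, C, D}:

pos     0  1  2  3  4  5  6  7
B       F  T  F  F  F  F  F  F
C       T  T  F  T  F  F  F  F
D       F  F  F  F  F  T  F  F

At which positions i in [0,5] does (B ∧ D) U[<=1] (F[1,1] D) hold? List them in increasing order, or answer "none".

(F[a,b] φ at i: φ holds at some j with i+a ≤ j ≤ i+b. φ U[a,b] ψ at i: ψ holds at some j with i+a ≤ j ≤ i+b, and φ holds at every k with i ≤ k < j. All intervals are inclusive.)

4

Evaluate at each i in [0,5]:
  i=0: ✗ (no rhs in [0,1])
  i=1: ✗ (no rhs in [1,2])
  i=2: ✗ (no rhs in [2,3])
  i=3: ✗ (lhs fails at k=3 before rhs at j=4)
  i=4: ✓ (rhs at j=4)
  i=5: ✗ (no rhs in [5,6])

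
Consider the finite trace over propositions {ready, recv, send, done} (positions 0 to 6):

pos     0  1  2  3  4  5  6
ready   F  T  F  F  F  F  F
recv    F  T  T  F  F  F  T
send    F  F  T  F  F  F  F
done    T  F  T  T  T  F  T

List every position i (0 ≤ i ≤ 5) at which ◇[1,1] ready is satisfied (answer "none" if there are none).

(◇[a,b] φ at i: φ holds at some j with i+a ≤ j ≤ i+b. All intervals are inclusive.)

0

Evaluate at each i in [0,5]:
  i=0: ✓ (witness j=1)
  i=1: ✗ (none in [2,2])
  i=2: ✗ (none in [3,3])
  i=3: ✗ (none in [4,4])
  i=4: ✗ (none in [5,5])
  i=5: ✗ (none in [6,6])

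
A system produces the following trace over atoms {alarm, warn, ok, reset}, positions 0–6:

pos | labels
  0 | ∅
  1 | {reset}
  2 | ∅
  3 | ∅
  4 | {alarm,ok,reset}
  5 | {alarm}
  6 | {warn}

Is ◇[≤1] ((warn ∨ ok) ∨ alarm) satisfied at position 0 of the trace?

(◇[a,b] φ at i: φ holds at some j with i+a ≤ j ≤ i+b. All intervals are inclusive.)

Check ((warn ∨ ok) ∨ alarm) at each j in [0,1]:
  j=0: false
  j=1: false
No position in the window satisfies it → formula fails.

False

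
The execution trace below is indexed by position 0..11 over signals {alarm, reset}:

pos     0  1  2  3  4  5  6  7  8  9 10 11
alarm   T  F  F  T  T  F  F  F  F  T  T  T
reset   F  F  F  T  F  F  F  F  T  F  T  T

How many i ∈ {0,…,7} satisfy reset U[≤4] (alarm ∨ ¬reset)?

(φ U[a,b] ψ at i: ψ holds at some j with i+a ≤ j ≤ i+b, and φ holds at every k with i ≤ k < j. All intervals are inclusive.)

Evaluate at each i in [0,7]:
  i=0: ✓ (rhs at j=0)
  i=1: ✓ (rhs at j=1)
  i=2: ✓ (rhs at j=2)
  i=3: ✓ (rhs at j=3)
  i=4: ✓ (rhs at j=4)
  i=5: ✓ (rhs at j=5)
  i=6: ✓ (rhs at j=6)
  i=7: ✓ (rhs at j=7)
Positions where it holds: {0, 1, 2, 3, 4, 5, 6, 7} → 8.

8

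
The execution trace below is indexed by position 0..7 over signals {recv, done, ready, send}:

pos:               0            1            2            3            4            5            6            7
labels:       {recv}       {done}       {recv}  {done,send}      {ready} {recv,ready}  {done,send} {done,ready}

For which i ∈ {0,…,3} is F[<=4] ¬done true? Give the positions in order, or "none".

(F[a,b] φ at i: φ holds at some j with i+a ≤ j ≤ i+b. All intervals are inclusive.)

Evaluate at each i in [0,3]:
  i=0: ✓ (witness j=0)
  i=1: ✓ (witness j=2)
  i=2: ✓ (witness j=2)
  i=3: ✓ (witness j=4)

0, 1, 2, 3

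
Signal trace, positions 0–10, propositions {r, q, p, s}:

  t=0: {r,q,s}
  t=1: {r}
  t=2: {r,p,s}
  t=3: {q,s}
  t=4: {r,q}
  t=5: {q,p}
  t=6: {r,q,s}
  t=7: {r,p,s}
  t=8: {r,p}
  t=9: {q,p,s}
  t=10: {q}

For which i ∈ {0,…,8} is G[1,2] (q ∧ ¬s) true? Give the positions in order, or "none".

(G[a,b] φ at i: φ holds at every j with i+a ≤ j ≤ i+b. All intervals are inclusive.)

Evaluate at each i in [0,8]:
  i=0: ✗ (fails at j=1)
  i=1: ✗ (fails at j=2)
  i=2: ✗ (fails at j=3)
  i=3: ✓ (all of [4,5])
  i=4: ✗ (fails at j=6)
  i=5: ✗ (fails at j=6)
  i=6: ✗ (fails at j=7)
  i=7: ✗ (fails at j=8)
  i=8: ✗ (fails at j=9)

3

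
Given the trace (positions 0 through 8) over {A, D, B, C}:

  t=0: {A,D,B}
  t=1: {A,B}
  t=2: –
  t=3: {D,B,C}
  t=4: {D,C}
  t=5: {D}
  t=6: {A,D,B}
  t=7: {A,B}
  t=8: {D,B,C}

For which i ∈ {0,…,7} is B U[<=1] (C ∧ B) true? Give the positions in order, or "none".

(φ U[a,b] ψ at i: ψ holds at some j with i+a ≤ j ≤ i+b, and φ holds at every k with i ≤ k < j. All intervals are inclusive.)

3, 7

Evaluate at each i in [0,7]:
  i=0: ✗ (no rhs in [0,1])
  i=1: ✗ (no rhs in [1,2])
  i=2: ✗ (lhs fails at k=2 before rhs at j=3)
  i=3: ✓ (rhs at j=3)
  i=4: ✗ (no rhs in [4,5])
  i=5: ✗ (no rhs in [5,6])
  i=6: ✗ (no rhs in [6,7])
  i=7: ✓ (rhs at j=8; lhs holds on [7,7])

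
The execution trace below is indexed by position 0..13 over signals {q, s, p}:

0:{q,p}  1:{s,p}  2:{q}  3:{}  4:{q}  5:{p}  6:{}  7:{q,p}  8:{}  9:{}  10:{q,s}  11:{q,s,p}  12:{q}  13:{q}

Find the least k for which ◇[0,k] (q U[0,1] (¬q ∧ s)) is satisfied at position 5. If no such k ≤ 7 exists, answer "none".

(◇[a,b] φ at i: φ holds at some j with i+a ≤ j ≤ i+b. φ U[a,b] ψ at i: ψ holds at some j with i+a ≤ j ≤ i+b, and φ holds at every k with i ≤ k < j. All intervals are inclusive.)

Scan j = 5,6,… for (q U[0,1] (¬q ∧ s)):
  j=5: fails
  j=6: fails
  j=7: fails
  j=8: fails
  j=9: fails
  j=10: fails
  j=11: fails
  j=12: fails
No j in [5,12] satisfies it → none.

none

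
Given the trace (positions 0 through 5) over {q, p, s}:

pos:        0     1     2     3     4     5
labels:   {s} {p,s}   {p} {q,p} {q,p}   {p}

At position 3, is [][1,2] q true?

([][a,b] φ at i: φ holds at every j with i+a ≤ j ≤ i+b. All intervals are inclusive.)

Check q at every j in [4,5]:
  j=4: true
  j=5: false
Fails at j=5 → formula fails.

Does not hold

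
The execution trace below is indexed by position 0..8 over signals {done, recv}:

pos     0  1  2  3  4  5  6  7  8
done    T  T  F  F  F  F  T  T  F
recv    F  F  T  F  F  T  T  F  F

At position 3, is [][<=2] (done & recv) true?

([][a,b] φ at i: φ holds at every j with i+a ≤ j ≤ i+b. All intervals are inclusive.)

Check (done & recv) at every j in [3,5]:
  j=3: false
  j=4: false
  j=5: false
Fails at j=3 → formula fails.

No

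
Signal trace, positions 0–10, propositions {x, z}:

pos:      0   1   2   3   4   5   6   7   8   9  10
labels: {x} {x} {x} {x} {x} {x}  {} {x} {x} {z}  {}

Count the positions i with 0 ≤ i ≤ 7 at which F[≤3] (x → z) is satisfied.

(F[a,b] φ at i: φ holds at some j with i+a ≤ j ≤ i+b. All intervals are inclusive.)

Evaluate at each i in [0,7]:
  i=0: ✗ (none in [0,3])
  i=1: ✗ (none in [1,4])
  i=2: ✗ (none in [2,5])
  i=3: ✓ (witness j=6)
  i=4: ✓ (witness j=6)
  i=5: ✓ (witness j=6)
  i=6: ✓ (witness j=6)
  i=7: ✓ (witness j=9)
Positions where it holds: {3, 4, 5, 6, 7} → 5.

5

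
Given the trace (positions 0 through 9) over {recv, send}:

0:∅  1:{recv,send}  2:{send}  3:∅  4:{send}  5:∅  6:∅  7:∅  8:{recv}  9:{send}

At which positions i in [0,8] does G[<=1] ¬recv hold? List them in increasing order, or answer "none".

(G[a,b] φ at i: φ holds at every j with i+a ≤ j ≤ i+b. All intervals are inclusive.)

Evaluate at each i in [0,8]:
  i=0: ✗ (fails at j=1)
  i=1: ✗ (fails at j=1)
  i=2: ✓ (all of [2,3])
  i=3: ✓ (all of [3,4])
  i=4: ✓ (all of [4,5])
  i=5: ✓ (all of [5,6])
  i=6: ✓ (all of [6,7])
  i=7: ✗ (fails at j=8)
  i=8: ✗ (fails at j=8)

2, 3, 4, 5, 6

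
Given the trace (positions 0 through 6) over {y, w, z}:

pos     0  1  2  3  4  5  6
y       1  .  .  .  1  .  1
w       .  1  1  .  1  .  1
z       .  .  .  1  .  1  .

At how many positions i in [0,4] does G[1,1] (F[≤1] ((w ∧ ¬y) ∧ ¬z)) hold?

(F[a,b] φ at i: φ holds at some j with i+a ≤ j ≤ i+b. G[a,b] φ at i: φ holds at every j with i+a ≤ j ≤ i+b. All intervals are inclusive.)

Evaluate at each i in [0,4]:
  i=0: ✓ (all of [1,1])
  i=1: ✓ (all of [2,2])
  i=2: ✗ (fails at j=3)
  i=3: ✗ (fails at j=4)
  i=4: ✗ (fails at j=5)
Positions where it holds: {0, 1} → 2.

2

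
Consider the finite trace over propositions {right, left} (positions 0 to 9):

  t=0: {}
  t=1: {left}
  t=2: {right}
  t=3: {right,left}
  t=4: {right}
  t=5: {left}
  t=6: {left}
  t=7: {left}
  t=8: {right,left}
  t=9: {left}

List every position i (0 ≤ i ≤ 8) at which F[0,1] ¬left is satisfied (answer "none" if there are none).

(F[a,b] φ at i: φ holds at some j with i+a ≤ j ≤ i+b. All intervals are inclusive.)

Evaluate at each i in [0,8]:
  i=0: ✓ (witness j=0)
  i=1: ✓ (witness j=2)
  i=2: ✓ (witness j=2)
  i=3: ✓ (witness j=4)
  i=4: ✓ (witness j=4)
  i=5: ✗ (none in [5,6])
  i=6: ✗ (none in [6,7])
  i=7: ✗ (none in [7,8])
  i=8: ✗ (none in [8,9])

0, 1, 2, 3, 4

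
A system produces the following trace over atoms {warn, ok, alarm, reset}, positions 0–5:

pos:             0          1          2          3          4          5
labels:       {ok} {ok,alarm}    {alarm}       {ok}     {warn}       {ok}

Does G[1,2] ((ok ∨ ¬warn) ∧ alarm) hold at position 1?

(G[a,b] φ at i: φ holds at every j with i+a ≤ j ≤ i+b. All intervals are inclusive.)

Check ((ok ∨ ¬warn) ∧ alarm) at every j in [2,3]:
  j=2: true
  j=3: false
Fails at j=3 → formula fails.

No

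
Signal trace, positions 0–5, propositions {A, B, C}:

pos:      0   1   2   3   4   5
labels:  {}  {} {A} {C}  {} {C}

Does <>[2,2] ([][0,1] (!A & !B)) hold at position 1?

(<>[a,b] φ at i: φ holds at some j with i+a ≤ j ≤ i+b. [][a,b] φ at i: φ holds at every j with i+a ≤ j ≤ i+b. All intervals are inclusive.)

Check [][0,1] (!A & !B) at each j in [3,3]:
  j=3: holds on [3,4]
Found at j=3 → formula holds.

True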